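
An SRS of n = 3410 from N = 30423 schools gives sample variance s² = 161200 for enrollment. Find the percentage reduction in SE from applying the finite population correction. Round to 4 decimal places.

5.7708

f = n/N = 3410/30423 = 0.11208625.
SE_no-fpc = √(s²/n) = 6.8755165; SE_fpc = √((1−f)s²/n) = 6.4787425.
Ratio = √(1−f) = 0.94229175. Reduction = 100·(1 − 0.94229175) = 5.7708%.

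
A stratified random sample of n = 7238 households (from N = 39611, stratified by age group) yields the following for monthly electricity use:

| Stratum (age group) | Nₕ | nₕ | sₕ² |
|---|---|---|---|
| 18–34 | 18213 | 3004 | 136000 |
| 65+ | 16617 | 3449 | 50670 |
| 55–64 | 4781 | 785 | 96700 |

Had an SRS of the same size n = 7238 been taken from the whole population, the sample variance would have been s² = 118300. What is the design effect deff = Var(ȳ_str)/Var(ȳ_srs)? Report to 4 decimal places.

0.8640

Var(ȳ_str) = Σ Wₕ²(1−fₕ)sₕ²/nₕ with Wₕ = Nₕ/39611:
  18–34: (18213/39611)²·(1−3004/18213)·136000/3004 = 7.9926264
  65+: (16617/39611)²·(1−3449/16617)·50670/3449 = 2.0487951
  55–64: (4781/39611)²·(1−785/4781)·96700/785 = 1.4999246
  → Var(ȳ_str) = 11.541346.
Var(ȳ_srs) = (1 − 7238/39611)·118300/7238 = 13.35775.
deff = 11.541346 / 13.35775 = 0.8640.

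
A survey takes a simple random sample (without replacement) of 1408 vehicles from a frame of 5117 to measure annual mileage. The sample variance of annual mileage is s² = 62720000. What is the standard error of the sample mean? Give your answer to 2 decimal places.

Under SRS without replacement, Var(ȳ) = (1 − f)·s²/n with f = n/N = 1408/5117 = 0.27516123.
Var(ȳ) = (1 − 0.27516123)·62720000/1408 = 0.72483877·44545.455 = 32288.273.
SE(ȳ) = √(32288.273) = 179.69.

179.69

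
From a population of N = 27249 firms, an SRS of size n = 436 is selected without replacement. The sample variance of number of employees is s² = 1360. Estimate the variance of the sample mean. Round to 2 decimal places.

3.07

Under SRS without replacement, Var(ȳ) = (1 − f)·s²/n with f = n/N = 436/27249 = 0.01600059.
Var(ȳ) = (1 − 0.01600059)·1360/436 = 0.98399941·3.1192661 = 3.069356.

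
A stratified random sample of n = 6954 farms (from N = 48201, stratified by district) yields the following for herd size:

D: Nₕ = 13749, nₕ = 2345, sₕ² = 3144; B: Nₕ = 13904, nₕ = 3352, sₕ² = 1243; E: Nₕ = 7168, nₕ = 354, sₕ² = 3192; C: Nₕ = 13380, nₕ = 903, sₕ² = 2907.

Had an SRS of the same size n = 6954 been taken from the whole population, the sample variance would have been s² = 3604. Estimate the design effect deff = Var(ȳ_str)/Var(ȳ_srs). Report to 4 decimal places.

Var(ȳ_str) = Σ Wₕ²(1−fₕ)sₕ²/nₕ with Wₕ = Nₕ/48201:
  D: (13749/48201)²·(1−2345/13749)·3144/2345 = 0.090480692
  B: (13904/48201)²·(1−3352/13904)·1243/3352 = 0.023416909
  E: (7168/48201)²·(1−354/7168)·3192/354 = 0.18956041
  C: (13380/48201)²·(1−903/13380)·2907/903 = 0.23131909
  → Var(ȳ_str) = 0.5347771.
Var(ȳ_srs) = (1 − 6954/48201)·3604/6954 = 0.44349264.
deff = 0.5347771 / 0.44349264 = 1.2058.

1.2058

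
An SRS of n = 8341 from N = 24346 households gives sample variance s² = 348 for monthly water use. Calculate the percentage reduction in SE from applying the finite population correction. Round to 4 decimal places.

f = n/N = 8341/24346 = 0.34260248.
SE_no-fpc = √(s²/n) = 0.2042587; SE_fpc = √((1−f)s²/n) = 0.16561306.
Ratio = √(1−f) = 0.81080054. Reduction = 100·(1 − 0.81080054) = 18.9199%.

18.9199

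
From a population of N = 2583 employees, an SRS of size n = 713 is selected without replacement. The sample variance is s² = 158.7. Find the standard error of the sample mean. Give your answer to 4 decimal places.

0.4014

Under SRS without replacement, Var(ȳ) = (1 − f)·s²/n with f = n/N = 713/2583 = 0.27603562.
Var(ȳ) = (1 − 0.27603562)·158.7/713 = 0.72396438·0.22258065 = 0.16114046.
SE(ȳ) = √(0.16114046) = 0.4014.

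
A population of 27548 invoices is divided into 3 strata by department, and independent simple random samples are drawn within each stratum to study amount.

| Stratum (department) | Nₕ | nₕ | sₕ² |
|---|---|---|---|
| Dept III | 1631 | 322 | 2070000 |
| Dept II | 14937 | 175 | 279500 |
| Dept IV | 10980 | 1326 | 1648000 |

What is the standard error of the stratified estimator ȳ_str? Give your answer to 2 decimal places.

25.61

Var(ȳ_str) = Σₕ Wₕ²(1 − fₕ)sₕ²/nₕ with Wₕ = Nₕ/N, N = 27548.
Dept III: Wₕ = 0.05920575; term = 0.05920575²·(1 − 0.19742489)·2070000/322 = 18.085392.
Dept II: Wₕ = 0.54221722; term = 0.54221722²·(1 − 0.01171587)·279500/175 = 464.05793.
Dept IV: Wₕ = 0.39857703; term = 0.39857703²·(1 − 0.12076503)·1648000/1326 = 173.59738.
Sum = 655.7407.
SE = √(655.7407) = 25.61.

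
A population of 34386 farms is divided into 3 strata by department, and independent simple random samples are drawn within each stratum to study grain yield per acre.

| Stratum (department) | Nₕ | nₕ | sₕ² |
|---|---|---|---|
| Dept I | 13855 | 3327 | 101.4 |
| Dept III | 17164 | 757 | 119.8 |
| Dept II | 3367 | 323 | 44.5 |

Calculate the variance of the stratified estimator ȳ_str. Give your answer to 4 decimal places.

Var(ȳ_str) = Σₕ Wₕ²(1 − fₕ)sₕ²/nₕ with Wₕ = Nₕ/N, N = 34386.
Dept I: Wₕ = 0.40292561; term = 0.40292561²·(1 − 0.24012992)·101.4/3327 = 0.0037598822.
Dept III: Wₕ = 0.49915663; term = 0.49915663²·(1 − 0.04410394)·119.8/757 = 0.037691663.
Dept II: Wₕ = 0.09791776; term = 0.09791776²·(1 − 0.09593110)·44.5/323 = 0.0011942134.
Sum = 0.042645759.

0.0426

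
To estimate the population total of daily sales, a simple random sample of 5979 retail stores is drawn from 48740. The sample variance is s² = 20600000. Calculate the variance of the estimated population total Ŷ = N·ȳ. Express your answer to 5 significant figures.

Var(Ŷ) = N²·Var(ȳ) = N²·(1 − n/N)·s²/n.
f = 5979/48740 = 0.12267132; Var(ȳ) = 0.87732868·20600000/5979 = 3022.7414.
Var(Ŷ) = 48740² · 3022.7414 = 7.180787 × 10^12.

7.1808 × 10^12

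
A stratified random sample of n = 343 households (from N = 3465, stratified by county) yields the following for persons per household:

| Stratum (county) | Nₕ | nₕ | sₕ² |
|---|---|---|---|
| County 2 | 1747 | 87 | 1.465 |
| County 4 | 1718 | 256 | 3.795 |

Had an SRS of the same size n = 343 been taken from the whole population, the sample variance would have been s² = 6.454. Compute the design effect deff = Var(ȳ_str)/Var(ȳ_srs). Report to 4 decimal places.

0.4228

Var(ȳ_str) = Σ Wₕ²(1−fₕ)sₕ²/nₕ with Wₕ = Nₕ/3465:
  County 2: (1747/3465)²·(1−87/1747)·1.465/87 = 0.0040673626
  County 4: (1718/3465)²·(1−256/1718)·3.795/256 = 0.0031012435
  → Var(ȳ_str) = 0.0071686061.
Var(ȳ_srs) = (1 − 343/3465)·6.454/343 = 0.0169537.
deff = 0.0071686061 / 0.0169537 = 0.4228.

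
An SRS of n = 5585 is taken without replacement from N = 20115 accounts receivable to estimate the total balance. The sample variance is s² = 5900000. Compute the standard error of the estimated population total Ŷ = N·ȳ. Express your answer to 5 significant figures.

555660

Var(Ŷ) = N²·Var(ȳ) = N²·(1 − n/N)·s²/n.
f = 5585/20115 = 0.27765349; Var(ȳ) = 0.72234651·5900000/5585 = 763.08763.
Var(Ŷ) = 20115² · 763.08763 = 3.0875535 × 10^11.
SE(Ŷ) = √(3.0875535 × 10^11) = 555660.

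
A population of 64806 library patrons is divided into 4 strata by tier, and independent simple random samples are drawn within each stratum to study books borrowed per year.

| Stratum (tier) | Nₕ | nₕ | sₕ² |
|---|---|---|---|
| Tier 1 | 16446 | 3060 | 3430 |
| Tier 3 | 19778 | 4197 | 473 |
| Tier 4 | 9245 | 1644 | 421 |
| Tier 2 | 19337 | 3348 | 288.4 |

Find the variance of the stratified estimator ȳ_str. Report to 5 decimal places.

0.07765

Var(ȳ_str) = Σₕ Wₕ²(1 − fₕ)sₕ²/nₕ with Wₕ = Nₕ/N, N = 64806.
Tier 1: Wₕ = 0.25377280; term = 0.25377280²·(1 − 0.18606348)·3430/3060 = 0.058756155.
Tier 3: Wₕ = 0.30518779; term = 0.30518779²·(1 − 0.21220548)·473/4197 = 0.0082693132.
Tier 4: Wₕ = 0.14265654; term = 0.14265654²·(1 − 0.17782585)·421/1644 = 0.0042847698.
Tier 2: Wₕ = 0.29838287; term = 0.29838287²·(1 − 0.17313958)·288.4/3348 = 0.0063414675.
Sum = 0.077651706.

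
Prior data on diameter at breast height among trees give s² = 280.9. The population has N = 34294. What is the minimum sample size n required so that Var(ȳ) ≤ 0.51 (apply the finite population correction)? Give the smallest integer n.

Without fpc, n₀ = s²/D = 280.9/0.51 = 550.7843.
With fpc, (1 − n/N)·s²/n ≤ D requires n ≥ n₀/(1 + n₀/N) = 550.7843/(1 + 550.7843/34294) = 542.0782.
Rounding up, n = 543.

543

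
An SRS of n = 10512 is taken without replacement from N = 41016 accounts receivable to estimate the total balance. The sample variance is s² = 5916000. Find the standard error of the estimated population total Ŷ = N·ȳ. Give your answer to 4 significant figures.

Var(Ŷ) = N²·Var(ȳ) = N²·(1 − n/N)·s²/n.
f = 10512/41016 = 0.25629023; Var(ȳ) = 0.74370977·5916000/10512 = 418.54899.
Var(Ŷ) = 41016² · 418.54899 = 7.041301 × 10^11.
SE(Ŷ) = √(7.041301 × 10^11) = 839100.

839100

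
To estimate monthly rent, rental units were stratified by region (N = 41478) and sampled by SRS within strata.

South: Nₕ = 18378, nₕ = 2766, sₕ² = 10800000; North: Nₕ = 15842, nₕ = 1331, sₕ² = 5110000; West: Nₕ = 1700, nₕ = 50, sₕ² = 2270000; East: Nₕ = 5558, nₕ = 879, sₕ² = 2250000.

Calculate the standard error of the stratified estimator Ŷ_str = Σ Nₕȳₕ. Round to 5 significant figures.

1.4822 × 10^6

Var(Ŷ_str) = Σₕ Nₕ²(1 − fₕ)sₕ²/nₕ.
South: 18378²·(1 − 2766/18378)·10800000/2766 = 1.1202846 × 10^12.
North: 15842²·(1 − 1331/15842)·5110000/1331 = 8.825721 × 10^11.
West: 1700²·(1 − 50/1700)·2270000/50 = 1.27347 × 10^11.
East: 5558²·(1 − 879/5558)·2250000/879 = 6.6567957 × 10^10.
Sum = 2.1967717 × 10^12.
SE = √(2.1967717 × 10^12) = 1.4822 × 10^6.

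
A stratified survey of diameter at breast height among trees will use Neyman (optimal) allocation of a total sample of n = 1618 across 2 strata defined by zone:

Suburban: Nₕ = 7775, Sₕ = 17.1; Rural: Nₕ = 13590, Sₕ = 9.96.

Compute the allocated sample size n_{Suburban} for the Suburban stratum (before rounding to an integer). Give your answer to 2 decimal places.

801.75

Neyman allocation: nₕ = n·NₕSₕ / Σⱼ NⱼSⱼ.
Σ NⱼSⱼ = 7775·17.1 + 13590·9.96 = 268308.9.
n_{Suburban} = 1618·7775·17.1 / 268308.9 = 801.75.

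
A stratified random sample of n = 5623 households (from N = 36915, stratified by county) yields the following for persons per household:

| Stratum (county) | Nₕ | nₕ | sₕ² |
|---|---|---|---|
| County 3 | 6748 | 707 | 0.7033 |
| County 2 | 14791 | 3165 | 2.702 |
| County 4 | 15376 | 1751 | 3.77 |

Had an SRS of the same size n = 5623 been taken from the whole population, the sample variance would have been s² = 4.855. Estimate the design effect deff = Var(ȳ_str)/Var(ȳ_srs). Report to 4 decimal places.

0.6401

Var(ȳ_str) = Σ Wₕ²(1−fₕ)sₕ²/nₕ with Wₕ = Nₕ/36915:
  County 3: (6748/36915)²·(1−707/6748)·0.7033/707 = 2.97577 × 10^-5
  County 2: (14791/36915)²·(1−3165/14791)·2.702/3165 = 1.0772928 × 10^-4
  County 4: (15376/36915)²·(1−1751/15376)·3.77/1751 = 3.3100103 × 10^-4
  → Var(ȳ_str) = 4.6848801 × 10^-4.
Var(ȳ_srs) = (1 − 5623/36915)·4.855/5623 = 7.3189975 × 10^-4.
deff = (4.6848801 × 10^-4) / (7.3189975 × 10^-4) = 0.6401.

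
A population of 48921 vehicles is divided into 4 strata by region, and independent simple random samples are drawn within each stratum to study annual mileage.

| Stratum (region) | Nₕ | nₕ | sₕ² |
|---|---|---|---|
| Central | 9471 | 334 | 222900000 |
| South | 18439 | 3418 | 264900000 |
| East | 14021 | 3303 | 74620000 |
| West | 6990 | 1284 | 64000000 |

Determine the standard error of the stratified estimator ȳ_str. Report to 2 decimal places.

Var(ȳ_str) = Σₕ Wₕ²(1 − fₕ)sₕ²/nₕ with Wₕ = Nₕ/N, N = 48921.
Central: Wₕ = 0.19359784; term = 0.19359784²·(1 − 0.03526555)·222900000/334 = 24130.838.
South: Wₕ = 0.37691380; term = 0.37691380²·(1 − 0.18536797)·264900000/3418 = 8969.2361.
East: Wₕ = 0.28660493; term = 0.28660493²·(1 − 0.23557521)·74620000/3303 = 1418.5634.
West: Wₕ = 0.14288342; term = 0.14288342²·(1 − 0.18369099)·64000000/1284 = 830.67902.
Sum = 35349.317.
SE = √(35349.317) = 188.01.

188.01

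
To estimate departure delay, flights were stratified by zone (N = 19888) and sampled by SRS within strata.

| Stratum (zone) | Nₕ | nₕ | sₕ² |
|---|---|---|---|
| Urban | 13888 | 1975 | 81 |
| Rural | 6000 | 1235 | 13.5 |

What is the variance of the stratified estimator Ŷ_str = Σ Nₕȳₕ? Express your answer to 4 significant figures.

7.098 × 10^6

Var(Ŷ_str) = Σₕ Nₕ²(1 − fₕ)sₕ²/nₕ.
Urban: 13888²·(1 − 1975/13888)·81/1975 = 6.7854518 × 10^6.
Rural: 6000²·(1 − 1235/6000)·13.5/1235 = 312522.27.
Sum = 7.0979741 × 10^6.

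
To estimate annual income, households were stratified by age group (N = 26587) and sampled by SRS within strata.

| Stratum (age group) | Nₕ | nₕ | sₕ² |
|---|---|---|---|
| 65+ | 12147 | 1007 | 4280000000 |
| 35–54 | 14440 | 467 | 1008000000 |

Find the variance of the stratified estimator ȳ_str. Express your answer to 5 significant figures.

Var(ȳ_str) = Σₕ Wₕ²(1 − fₕ)sₕ²/nₕ with Wₕ = Nₕ/N, N = 26587.
65+: Wₕ = 0.45687742; term = 0.45687742²·(1 − 0.08290113)·4280000000/1007 = 813635.43.
35–54: Wₕ = 0.54312258; term = 0.54312258²·(1 − 0.03234072)·1008000000/467 = 616115.07.
Sum = 1.4297505 × 10^6.

1.4298 × 10^6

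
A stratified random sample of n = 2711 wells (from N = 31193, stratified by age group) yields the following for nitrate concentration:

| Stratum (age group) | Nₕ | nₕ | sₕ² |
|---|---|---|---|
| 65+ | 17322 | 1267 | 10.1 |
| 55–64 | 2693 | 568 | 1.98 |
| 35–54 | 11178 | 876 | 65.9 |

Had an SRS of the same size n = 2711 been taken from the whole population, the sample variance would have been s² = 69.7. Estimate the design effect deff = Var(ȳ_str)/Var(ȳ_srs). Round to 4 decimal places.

Var(ȳ_str) = Σ Wₕ²(1−fₕ)sₕ²/nₕ with Wₕ = Nₕ/31193:
  65+: (17322/31193)²·(1−1267/17322)·10.1/1267 = 0.0022784464
  55–64: (2693/31193)²·(1−568/2693)·1.98/568 = 2.0502077 × 10^-5
  35–54: (11178/31193)²·(1−876/11178)·65.9/876 = 0.0089033341
  → Var(ȳ_str) = 0.011202283.
Var(ȳ_srs) = (1 − 2711/31193)·69.7/2711 = 0.023475594.
deff = 0.011202283 / 0.023475594 = 0.4772.

0.4772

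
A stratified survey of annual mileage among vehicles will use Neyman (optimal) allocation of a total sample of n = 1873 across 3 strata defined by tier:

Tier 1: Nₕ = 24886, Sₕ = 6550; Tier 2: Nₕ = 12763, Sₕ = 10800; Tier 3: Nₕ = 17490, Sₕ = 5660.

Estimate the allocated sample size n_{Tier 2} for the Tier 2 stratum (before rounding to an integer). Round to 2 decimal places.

645.70

Neyman allocation: nₕ = n·NₕSₕ / Σⱼ NⱼSⱼ.
Σ NⱼSⱼ = 24886·6550 + 12763·10800 + 17490·5660 = 3.998371 × 10^8.
n_{Tier 2} = 1873·12763·10800 / (3.998371 × 10^8) = 645.70.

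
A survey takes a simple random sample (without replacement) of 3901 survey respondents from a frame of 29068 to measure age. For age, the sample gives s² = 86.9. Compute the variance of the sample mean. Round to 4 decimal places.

0.0193

Under SRS without replacement, Var(ȳ) = (1 − f)·s²/n with f = n/N = 3901/29068 = 0.13420256.
Var(ȳ) = (1 − 0.13420256)·86.9/3901 = 0.86579744·0.022276339 = 0.019286798.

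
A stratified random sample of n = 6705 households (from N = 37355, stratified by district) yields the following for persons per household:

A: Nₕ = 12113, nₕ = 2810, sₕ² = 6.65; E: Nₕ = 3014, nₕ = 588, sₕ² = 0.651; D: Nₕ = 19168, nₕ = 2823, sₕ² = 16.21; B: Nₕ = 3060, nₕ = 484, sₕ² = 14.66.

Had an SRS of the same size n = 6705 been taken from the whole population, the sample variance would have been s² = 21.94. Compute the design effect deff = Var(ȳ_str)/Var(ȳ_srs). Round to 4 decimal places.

0.6173

Var(ȳ_str) = Σ Wₕ²(1−fₕ)sₕ²/nₕ with Wₕ = Nₕ/37355:
  A: (12113/37355)²·(1−2810/12113)·6.65/2810 = 1.9111404 × 10^-4
  E: (3014/37355)²·(1−588/3014)·0.651/588 = 5.8014991 × 10^-6
  D: (19168/37355)²·(1−2823/19168)·16.21/2823 = 0.0012892477
  B: (3060/37355)²·(1−484/3060)·14.66/484 = 1.7110331 × 10^-4
  → Var(ȳ_str) = 0.0016572665.
Var(ȳ_srs) = (1 − 6705/37355)·21.94/6705 = 0.0026848472.
deff = 0.0016572665 / 0.0026848472 = 0.6173.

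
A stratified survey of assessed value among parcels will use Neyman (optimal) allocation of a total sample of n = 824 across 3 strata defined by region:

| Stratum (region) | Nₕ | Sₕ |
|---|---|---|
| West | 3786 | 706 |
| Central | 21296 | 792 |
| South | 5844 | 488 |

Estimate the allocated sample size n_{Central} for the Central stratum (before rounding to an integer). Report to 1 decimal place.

Neyman allocation: nₕ = n·NₕSₕ / Σⱼ NⱼSⱼ.
Σ NⱼSⱼ = 3786·706 + 21296·792 + 5844·488 = 2.239122 × 10^7.
n_{Central} = 824·21296·792 / (2.239122 × 10^7) = 620.7.

620.7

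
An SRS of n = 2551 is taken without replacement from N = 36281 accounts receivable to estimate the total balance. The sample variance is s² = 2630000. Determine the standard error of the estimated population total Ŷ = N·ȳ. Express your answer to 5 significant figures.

1.1232 × 10^6

Var(Ŷ) = N²·Var(ȳ) = N²·(1 − n/N)·s²/n.
f = 2551/36281 = 0.07031228; Var(ȳ) = 0.92968772·2630000/2551 = 958.47851.
Var(Ŷ) = 36281² · 958.47851 = 1.2616558 × 10^12.
SE(Ŷ) = √(1.2616558 × 10^12) = 1.1232 × 10^6.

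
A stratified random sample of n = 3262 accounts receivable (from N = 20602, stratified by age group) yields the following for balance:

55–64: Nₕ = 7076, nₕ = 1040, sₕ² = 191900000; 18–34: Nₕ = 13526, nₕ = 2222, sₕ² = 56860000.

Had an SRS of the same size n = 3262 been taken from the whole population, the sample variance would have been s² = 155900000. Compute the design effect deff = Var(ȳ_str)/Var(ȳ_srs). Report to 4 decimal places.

Var(ȳ_str) = Σ Wₕ²(1−fₕ)sₕ²/nₕ with Wₕ = Nₕ/20602:
  55–64: (7076/20602)²·(1−1040/7076)·191900000/1040 = 18567.778
  18–34: (13526/20602)²·(1−2222/13526)·56860000/2222 = 9218.1881
  → Var(ȳ_str) = 27785.966.
Var(ȳ_srs) = (1 − 3262/20602)·155900000/3262 = 40225.539.
deff = 27785.966 / 40225.539 = 0.6908.

0.6908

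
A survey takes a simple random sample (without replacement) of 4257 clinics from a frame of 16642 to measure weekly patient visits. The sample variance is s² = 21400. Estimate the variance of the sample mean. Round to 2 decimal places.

Under SRS without replacement, Var(ȳ) = (1 − f)·s²/n with f = n/N = 4257/16642 = 0.25579858.
Var(ȳ) = (1 − 0.25579858)·21400/4257 = 0.74420142·5.0270143 = 3.7411112.

3.74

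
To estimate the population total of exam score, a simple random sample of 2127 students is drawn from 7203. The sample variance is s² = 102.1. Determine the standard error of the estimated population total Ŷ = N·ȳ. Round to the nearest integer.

Var(Ŷ) = N²·Var(ȳ) = N²·(1 − n/N)·s²/n.
f = 2127/7203 = 0.29529363; Var(ȳ) = 0.70470637·102.1/2127 = 0.033827231.
Var(Ŷ) = 7203² · 0.033827231 = 1.7550653 × 10^6.
SE(Ŷ) = √(1.7550653 × 10^6) = 1325.

1325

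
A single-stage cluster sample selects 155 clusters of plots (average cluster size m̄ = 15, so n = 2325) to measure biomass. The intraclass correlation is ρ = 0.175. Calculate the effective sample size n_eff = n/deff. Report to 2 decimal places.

deff = 1 + (15 − 1)·0.175 = 1 + 2.45 = 3.45.
n_eff = 2325 / 3.45 = 673.91.

673.91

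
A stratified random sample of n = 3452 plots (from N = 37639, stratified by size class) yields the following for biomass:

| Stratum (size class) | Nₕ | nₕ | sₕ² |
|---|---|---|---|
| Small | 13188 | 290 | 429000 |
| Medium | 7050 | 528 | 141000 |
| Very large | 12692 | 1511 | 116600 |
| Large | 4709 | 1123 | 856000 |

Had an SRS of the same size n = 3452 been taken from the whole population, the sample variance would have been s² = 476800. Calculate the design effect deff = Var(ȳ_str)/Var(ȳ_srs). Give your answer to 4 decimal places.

1.6189

Var(ȳ_str) = Σ Wₕ²(1−fₕ)sₕ²/nₕ with Wₕ = Nₕ/37639:
  Small: (13188/37639)²·(1−290/13188)·429000/290 = 177.61697
  Medium: (7050/37639)²·(1−528/7050)·141000/528 = 8.6672026
  Very large: (12692/37639)²·(1−1511/12692)·116600/1511 = 7.7298069
  Large: (4709/37639)²·(1−1123/4709)·856000/1123 = 9.0856673
  → Var(ȳ_str) = 203.09965.
Var(ȳ_srs) = (1 − 3452/37639)·476800/3452 = 125.45512.
deff = 203.09965 / 125.45512 = 1.6189.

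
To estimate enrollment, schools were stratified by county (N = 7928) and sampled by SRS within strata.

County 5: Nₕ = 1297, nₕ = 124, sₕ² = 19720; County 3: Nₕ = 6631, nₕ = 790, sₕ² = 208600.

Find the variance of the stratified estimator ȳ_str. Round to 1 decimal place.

Var(ȳ_str) = Σₕ Wₕ²(1 − fₕ)sₕ²/nₕ with Wₕ = Nₕ/N, N = 7928.
County 5: Wₕ = 0.16359738; term = 0.16359738²·(1 − 0.09560524)·19720/124 = 3.8494256.
County 3: Wₕ = 0.83640262; term = 0.83640262²·(1 − 0.11913739)·208600/790 = 162.71447.
Sum = 166.5639.

166.6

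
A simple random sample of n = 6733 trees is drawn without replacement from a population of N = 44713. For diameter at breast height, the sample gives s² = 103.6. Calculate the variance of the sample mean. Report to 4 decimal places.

Under SRS without replacement, Var(ȳ) = (1 − f)·s²/n with f = n/N = 6733/44713 = 0.15058260.
Var(ȳ) = (1 − 0.15058260)·103.6/6733 = 0.84941740·0.0153869 = 0.013069901.

0.0131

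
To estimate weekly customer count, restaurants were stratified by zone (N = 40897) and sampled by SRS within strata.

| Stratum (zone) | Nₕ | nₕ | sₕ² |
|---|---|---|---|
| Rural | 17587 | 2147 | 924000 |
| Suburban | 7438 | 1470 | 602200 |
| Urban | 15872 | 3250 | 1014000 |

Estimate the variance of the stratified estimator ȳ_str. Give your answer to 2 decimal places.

Var(ȳ_str) = Σₕ Wₕ²(1 − fₕ)sₕ²/nₕ with Wₕ = Nₕ/N, N = 40897.
Rural: Wₕ = 0.43003154; term = 0.43003154²·(1 − 0.12207881)·924000/2147 = 69.870859.
Suburban: Wₕ = 0.18187153; term = 0.18187153²·(1 − 0.19763377)·602200/1470 = 10.872402.
Urban: Wₕ = 0.38809693; term = 0.38809693²·(1 − 0.20476310)·1014000/3250 = 37.370725.
Sum = 118.11399.

118.11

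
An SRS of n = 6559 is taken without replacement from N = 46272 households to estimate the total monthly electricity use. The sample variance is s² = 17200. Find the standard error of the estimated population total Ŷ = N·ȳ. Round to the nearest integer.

69418

Var(Ŷ) = N²·Var(ȳ) = N²·(1 − n/N)·s²/n.
f = 6559/46272 = 0.14174879; Var(ȳ) = 0.85825121·17200/6559 = 2.2506359.
Var(Ŷ) = 46272² · 2.2506359 = 4.818832 × 10^9.
SE(Ŷ) = √(4.818832 × 10^9) = 69418.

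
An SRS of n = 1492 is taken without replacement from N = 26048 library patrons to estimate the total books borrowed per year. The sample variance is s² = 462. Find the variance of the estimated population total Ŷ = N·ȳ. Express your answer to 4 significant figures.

1.981 × 10^8

Var(Ŷ) = N²·Var(ȳ) = N²·(1 − n/N)·s²/n.
f = 1492/26048 = 0.05727887; Var(ȳ) = 0.94272113·462/1492 = 0.29191499.
Var(Ŷ) = 26048² · 0.29191499 = 1.9806383 × 10^8.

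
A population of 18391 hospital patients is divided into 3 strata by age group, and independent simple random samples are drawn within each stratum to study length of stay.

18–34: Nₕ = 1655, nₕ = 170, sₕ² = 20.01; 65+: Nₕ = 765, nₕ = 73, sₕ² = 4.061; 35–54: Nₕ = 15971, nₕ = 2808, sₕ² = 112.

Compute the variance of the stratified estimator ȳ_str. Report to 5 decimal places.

Var(ȳ_str) = Σₕ Wₕ²(1 − fₕ)sₕ²/nₕ with Wₕ = Nₕ/N, N = 18391.
18–34: Wₕ = 0.08998967; term = 0.08998967²·(1 − 0.10271903)·20.01/170 = 8.5528712 × 10^-4.
65+: Wₕ = 0.04159643; term = 0.04159643²·(1 − 0.09542484)·4.061/73 = 8.7069684 × 10^-5.
35–54: Wₕ = 0.86841390; term = 0.86841390²·(1 − 0.17581867)·112/2808 = 0.024791181.
Sum = 0.025733538.

0.02573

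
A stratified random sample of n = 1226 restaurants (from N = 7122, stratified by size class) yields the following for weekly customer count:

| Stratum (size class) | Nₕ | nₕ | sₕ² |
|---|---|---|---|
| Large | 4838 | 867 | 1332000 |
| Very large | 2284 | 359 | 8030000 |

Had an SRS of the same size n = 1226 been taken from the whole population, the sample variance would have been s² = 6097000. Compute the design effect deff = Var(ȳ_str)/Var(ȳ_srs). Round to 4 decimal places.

Var(ȳ_str) = Σ Wₕ²(1−fₕ)sₕ²/nₕ with Wₕ = Nₕ/7122:
  Large: (4838/7122)²·(1−867/4838)·1332000/867 = 581.8981
  Very large: (2284/7122)²·(1−359/2284)·8030000/359 = 1938.849
  → Var(ȳ_str) = 2520.7471.
Var(ȳ_srs) = (1 − 1226/7122)·6097000/1226 = 4117.0034.
deff = 2520.7471 / 4117.0034 = 0.6123.

0.6123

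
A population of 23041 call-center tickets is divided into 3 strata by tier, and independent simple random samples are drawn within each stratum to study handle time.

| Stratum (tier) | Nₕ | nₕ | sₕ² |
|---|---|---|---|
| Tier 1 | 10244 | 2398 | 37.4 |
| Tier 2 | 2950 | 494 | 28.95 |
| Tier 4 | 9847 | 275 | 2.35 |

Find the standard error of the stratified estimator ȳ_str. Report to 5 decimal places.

Var(ȳ_str) = Σₕ Wₕ²(1 − fₕ)sₕ²/nₕ with Wₕ = Nₕ/N, N = 23041.
Tier 1: Wₕ = 0.44459876; term = 0.44459876²·(1 − 0.23408825)·37.4/2398 = 0.0023612265.
Tier 2: Wₕ = 0.12803264; term = 0.12803264²·(1 − 0.16745763)·28.95/494 = 7.9977781 × 10^-4.
Tier 4: Wₕ = 0.42736860; term = 0.42736860²·(1 − 0.02792729)·2.35/275 = 0.0015171871.
Sum = 0.0046781914.
SE = √(0.0046781914) = 0.06840.

0.06840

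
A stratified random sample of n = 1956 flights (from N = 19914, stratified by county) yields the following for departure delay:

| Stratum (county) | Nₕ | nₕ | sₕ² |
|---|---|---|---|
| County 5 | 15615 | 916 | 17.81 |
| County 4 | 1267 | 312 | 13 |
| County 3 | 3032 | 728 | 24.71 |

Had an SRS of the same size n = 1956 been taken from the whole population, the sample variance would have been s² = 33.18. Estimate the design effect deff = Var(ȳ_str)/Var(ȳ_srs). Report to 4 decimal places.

0.7831

Var(ȳ_str) = Σ Wₕ²(1−fₕ)sₕ²/nₕ with Wₕ = Nₕ/19914:
  County 5: (15615/19914)²·(1−916/15615)·17.81/916 = 0.011253334
  County 4: (1267/19914)²·(1−312/1267)·13/312 = 1.2713108 × 10^-4
  County 3: (3032/19914)²·(1−728/3032)·24.71/728 = 5.979103 × 10^-4
  → Var(ȳ_str) = 0.011978375.
Var(ȳ_srs) = (1 − 1956/19914)·33.18/1956 = 0.015297026.
deff = 0.011978375 / 0.015297026 = 0.7831.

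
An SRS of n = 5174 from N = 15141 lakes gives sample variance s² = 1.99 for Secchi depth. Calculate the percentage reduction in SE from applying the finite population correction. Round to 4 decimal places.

18.8656

f = n/N = 5174/15141 = 0.34172115.
SE_no-fpc = √(s²/n) = 0.019611614; SE_fpc = √((1−f)s²/n) = 0.015911762.
Ratio = √(1−f) = 0.81134385. Reduction = 100·(1 − 0.81134385) = 18.8656%.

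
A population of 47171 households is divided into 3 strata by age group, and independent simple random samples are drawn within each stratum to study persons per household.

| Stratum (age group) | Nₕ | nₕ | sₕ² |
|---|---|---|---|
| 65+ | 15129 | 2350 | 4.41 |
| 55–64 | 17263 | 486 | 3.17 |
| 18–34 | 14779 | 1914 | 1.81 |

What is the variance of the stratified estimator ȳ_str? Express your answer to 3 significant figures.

0.00109

Var(ȳ_str) = Σₕ Wₕ²(1 − fₕ)sₕ²/nₕ with Wₕ = Nₕ/N, N = 47171.
65+: Wₕ = 0.32072672; term = 0.32072672²·(1 − 0.15533082)·4.41/2350 = 1.6305257 × 10^-4.
55–64: Wₕ = 0.36596638; term = 0.36596638²·(1 − 0.02815270)·3.17/486 = 8.4899162 × 10^-4.
18–34: Wₕ = 0.31330690; term = 0.31330690²·(1 − 0.12950809)·1.81/1914 = 8.0805573 × 10^-5.
Sum = 0.0010928498.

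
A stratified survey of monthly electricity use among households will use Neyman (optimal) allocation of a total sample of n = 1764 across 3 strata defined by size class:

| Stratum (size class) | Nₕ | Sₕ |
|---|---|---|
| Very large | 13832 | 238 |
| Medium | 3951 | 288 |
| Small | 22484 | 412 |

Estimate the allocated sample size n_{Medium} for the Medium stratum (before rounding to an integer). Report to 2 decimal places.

Neyman allocation: nₕ = n·NₕSₕ / Σⱼ NⱼSⱼ.
Σ NⱼSⱼ = 13832·238 + 3951·288 + 22484·412 = 1.3693312 × 10^7.
n_{Medium} = 1764·3951·288 / (1.3693312 × 10^7) = 146.59.

146.59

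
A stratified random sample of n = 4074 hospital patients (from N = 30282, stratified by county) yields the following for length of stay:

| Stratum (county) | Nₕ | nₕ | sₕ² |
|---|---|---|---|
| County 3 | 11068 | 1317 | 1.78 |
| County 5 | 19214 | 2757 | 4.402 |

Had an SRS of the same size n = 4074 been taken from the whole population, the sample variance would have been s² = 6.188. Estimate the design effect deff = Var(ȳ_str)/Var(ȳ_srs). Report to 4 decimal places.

0.5398

Var(ȳ_str) = Σ Wₕ²(1−fₕ)sₕ²/nₕ with Wₕ = Nₕ/30282:
  County 3: (11068/30282)²·(1−1317/11068)·1.78/1317 = 1.5906822 × 10^-4
  County 5: (19214/30282)²·(1−2757/19214)·4.402/2757 = 5.5057009 × 10^-4
  → Var(ȳ_str) = 7.0963831 × 10^-4.
Var(ȳ_srs) = (1 − 4074/30282)·6.188/4074 = 0.0013145545.
deff = (7.0963831 × 10^-4) / 0.0013145545 = 0.5398.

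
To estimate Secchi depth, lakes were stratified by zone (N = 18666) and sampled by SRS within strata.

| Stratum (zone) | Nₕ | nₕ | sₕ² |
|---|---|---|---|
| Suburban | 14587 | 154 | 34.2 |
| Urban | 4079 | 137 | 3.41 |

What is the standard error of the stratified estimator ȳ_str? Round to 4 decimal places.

0.3679

Var(ȳ_str) = Σₕ Wₕ²(1 − fₕ)sₕ²/nₕ with Wₕ = Nₕ/N, N = 18666.
Suburban: Wₕ = 0.78147434; term = 0.78147434²·(1 − 0.01055735)·34.2/154 = 0.13419164.
Urban: Wₕ = 0.21852566; term = 0.21852566²·(1 − 0.03358666)·3.41/137 = 0.0011486868.
Sum = 0.13534033.
SE = √(0.13534033) = 0.3679.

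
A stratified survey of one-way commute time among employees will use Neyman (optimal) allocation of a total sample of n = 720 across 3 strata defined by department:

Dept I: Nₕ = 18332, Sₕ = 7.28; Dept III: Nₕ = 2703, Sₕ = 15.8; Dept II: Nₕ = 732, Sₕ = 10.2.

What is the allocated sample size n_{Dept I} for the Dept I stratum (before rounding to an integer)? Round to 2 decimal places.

Neyman allocation: nₕ = n·NₕSₕ / Σⱼ NⱼSⱼ.
Σ NⱼSⱼ = 18332·7.28 + 2703·15.8 + 732·10.2 = 183630.76.
n_{Dept I} = 720·18332·7.28 / 183630.76 = 523.27.

523.27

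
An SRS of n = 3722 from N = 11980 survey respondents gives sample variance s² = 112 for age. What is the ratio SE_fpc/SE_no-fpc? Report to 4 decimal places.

0.8303

f = n/N = 3722/11980 = 0.31068447.
SE_no-fpc = √(s²/n) = 0.17346858; SE_fpc = √((1−f)s²/n) = 0.14402234.
Ratio = √(1−f) = 0.83025028.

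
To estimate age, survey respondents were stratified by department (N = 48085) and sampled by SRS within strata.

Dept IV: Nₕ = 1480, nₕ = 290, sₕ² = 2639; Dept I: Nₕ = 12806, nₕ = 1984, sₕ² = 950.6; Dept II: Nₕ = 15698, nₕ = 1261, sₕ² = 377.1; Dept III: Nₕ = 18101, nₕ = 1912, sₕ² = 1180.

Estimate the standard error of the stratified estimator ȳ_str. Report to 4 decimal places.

0.3784

Var(ȳ_str) = Σₕ Wₕ²(1 − fₕ)sₕ²/nₕ with Wₕ = Nₕ/N, N = 48085.
Dept IV: Wₕ = 0.03077883; term = 0.03077883²·(1 − 0.19594595)·2639/290 = 0.0069315575.
Dept I: Wₕ = 0.26632006; term = 0.26632006²·(1 − 0.15492738)·950.6/1984 = 0.028718247.
Dept II: Wₕ = 0.32646355; term = 0.32646355²·(1 − 0.08032870)·377.1/1261 = 0.029311867.
Dept III: Wₕ = 0.37643756; term = 0.37643756²·(1 − 0.10562952)·1180/1912 = 0.078216336.
Sum = 0.14317801.
SE = √(0.14317801) = 0.3784.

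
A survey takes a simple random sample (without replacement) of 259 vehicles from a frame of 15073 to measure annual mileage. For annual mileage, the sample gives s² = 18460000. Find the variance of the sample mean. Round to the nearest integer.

70049

Under SRS without replacement, Var(ȳ) = (1 − f)·s²/n with f = n/N = 259/15073 = 0.01718304.
Var(ȳ) = (1 − 0.01718304)·18460000/259 = 0.98281696·71274.131 = 70049.425.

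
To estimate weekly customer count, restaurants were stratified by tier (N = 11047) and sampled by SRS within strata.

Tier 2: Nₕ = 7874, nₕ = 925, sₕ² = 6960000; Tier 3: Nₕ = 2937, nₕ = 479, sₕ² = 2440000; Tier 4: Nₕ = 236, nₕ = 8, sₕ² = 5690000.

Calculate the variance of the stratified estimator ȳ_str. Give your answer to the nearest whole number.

Var(ȳ_str) = Σₕ Wₕ²(1 − fₕ)sₕ²/nₕ with Wₕ = Nₕ/N, N = 11047.
Tier 2: Wₕ = 0.71277270; term = 0.71277270²·(1 − 0.11747523)·6960000/925 = 3373.6228.
Tier 3: Wₕ = 0.26586404; term = 0.26586404²·(1 − 0.16309159)·2440000/479 = 301.33629.
Tier 4: Wₕ = 0.02136327; term = 0.02136327²·(1 − 0.03389831)·5690000/8 = 313.60315.
Sum = 3988.5622.

3989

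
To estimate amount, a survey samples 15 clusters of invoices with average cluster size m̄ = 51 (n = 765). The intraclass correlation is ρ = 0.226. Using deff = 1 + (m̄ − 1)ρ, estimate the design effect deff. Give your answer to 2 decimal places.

12.30

deff = 1 + (51 − 1)·0.226 = 1 + 11.3 = 12.3.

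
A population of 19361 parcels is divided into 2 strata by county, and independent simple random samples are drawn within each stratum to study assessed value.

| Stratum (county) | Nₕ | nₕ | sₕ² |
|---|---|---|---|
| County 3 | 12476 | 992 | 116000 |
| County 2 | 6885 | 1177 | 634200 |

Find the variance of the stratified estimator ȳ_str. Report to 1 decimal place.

Var(ȳ_str) = Σₕ Wₕ²(1 − fₕ)sₕ²/nₕ with Wₕ = Nₕ/N, N = 19361.
County 3: Wₕ = 0.64438820; term = 0.64438820²·(1 − 0.07951266)·116000/992 = 44.695037.
County 2: Wₕ = 0.35561180; term = 0.35561180²·(1 − 0.17095134)·634200/1177 = 56.491371.
Sum = 101.18641.

101.2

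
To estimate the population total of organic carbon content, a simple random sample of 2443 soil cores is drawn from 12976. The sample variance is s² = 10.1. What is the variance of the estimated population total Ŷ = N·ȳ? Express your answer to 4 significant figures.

Var(Ŷ) = N²·Var(ȳ) = N²·(1 − n/N)·s²/n.
f = 2443/12976 = 0.18827065; Var(ȳ) = 0.81172935·10.1/2443 = 0.0033559011.
Var(Ŷ) = 12976² · 0.0033559011 = 565055.14.

565100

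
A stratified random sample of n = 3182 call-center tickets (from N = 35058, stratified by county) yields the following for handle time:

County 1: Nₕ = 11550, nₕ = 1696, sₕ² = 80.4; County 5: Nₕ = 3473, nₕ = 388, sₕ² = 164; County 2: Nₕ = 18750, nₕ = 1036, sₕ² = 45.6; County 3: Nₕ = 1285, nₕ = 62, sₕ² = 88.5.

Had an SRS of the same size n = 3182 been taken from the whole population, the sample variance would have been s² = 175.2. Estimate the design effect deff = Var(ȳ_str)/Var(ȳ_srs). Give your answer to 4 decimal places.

Var(ȳ_str) = Σ Wₕ²(1−fₕ)sₕ²/nₕ with Wₕ = Nₕ/35058:
  County 1: (11550/35058)²·(1−1696/11550)·80.4/1696 = 0.004389858
  County 5: (3473/35058)²·(1−388/3473)·164/388 = 0.0036846632
  County 2: (18750/35058)²·(1−1036/18750)·45.6/1036 = 0.011894569
  County 3: (1285/35058)²·(1−62/1285)·88.5/62 = 0.001825185
  → Var(ȳ_str) = 0.021794275.
Var(ȳ_srs) = (1 − 3182/35058)·175.2/3182 = 0.050062278.
deff = 0.021794275 / 0.050062278 = 0.4353.

0.4353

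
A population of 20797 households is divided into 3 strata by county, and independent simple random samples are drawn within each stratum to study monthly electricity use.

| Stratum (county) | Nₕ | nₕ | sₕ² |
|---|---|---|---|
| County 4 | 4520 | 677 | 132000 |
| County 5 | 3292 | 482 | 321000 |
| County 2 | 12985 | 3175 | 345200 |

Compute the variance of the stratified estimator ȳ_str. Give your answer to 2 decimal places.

54.10

Var(ȳ_str) = Σₕ Wₕ²(1 − fₕ)sₕ²/nₕ with Wₕ = Nₕ/N, N = 20797.
County 4: Wₕ = 0.21733904; term = 0.21733904²·(1 − 0.14977876)·132000/677 = 7.8305578.
County 5: Wₕ = 0.15829206; term = 0.15829206²·(1 − 0.14641555)·321000/482 = 14.243698.
County 2: Wₕ = 0.62436890; term = 0.62436890²·(1 − 0.24451290)·345200/3175 = 32.021129.
Sum = 54.095385.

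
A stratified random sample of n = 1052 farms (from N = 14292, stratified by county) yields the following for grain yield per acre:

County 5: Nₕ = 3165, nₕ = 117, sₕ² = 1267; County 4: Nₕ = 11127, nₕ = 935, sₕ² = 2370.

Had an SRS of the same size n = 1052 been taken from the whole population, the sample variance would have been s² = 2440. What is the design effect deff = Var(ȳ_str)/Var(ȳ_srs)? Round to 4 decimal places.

Var(ȳ_str) = Σ Wₕ²(1−fₕ)sₕ²/nₕ with Wₕ = Nₕ/14292:
  County 5: (3165/14292)²·(1−117/3165)·1267/117 = 0.5114385
  County 4: (11127/14292)²·(1−935/11127)·2370/935 = 1.407305
  → Var(ȳ_str) = 1.9187435.
Var(ȳ_srs) = (1 − 1052/14292)·2440/1052 = 2.1486668.
deff = 1.9187435 / 2.1486668 = 0.8930.

0.8930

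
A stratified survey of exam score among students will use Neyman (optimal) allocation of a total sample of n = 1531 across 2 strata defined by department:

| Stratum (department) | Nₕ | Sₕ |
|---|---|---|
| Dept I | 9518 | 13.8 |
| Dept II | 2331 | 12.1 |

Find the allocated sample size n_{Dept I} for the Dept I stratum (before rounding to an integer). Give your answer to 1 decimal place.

Neyman allocation: nₕ = n·NₕSₕ / Σⱼ NⱼSⱼ.
Σ NⱼSⱼ = 9518·13.8 + 2331·12.1 = 159553.5.
n_{Dept I} = 1531·9518·13.8 / 159553.5 = 1260.4.

1260.4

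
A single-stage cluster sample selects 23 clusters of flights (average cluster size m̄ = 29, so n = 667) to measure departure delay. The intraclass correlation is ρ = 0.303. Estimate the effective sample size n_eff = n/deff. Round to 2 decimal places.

70.33

deff = 1 + (29 − 1)·0.303 = 1 + 8.484 = 9.484.
n_eff = 667 / 9.484 = 70.33.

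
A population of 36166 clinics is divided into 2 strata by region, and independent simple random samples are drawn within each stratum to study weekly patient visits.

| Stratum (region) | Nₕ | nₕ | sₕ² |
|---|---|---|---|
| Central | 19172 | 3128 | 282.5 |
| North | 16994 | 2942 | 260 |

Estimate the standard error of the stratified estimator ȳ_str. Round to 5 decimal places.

0.19332

Var(ȳ_str) = Σₕ Wₕ²(1 − fₕ)sₕ²/nₕ with Wₕ = Nₕ/N, N = 36166.
Central: Wₕ = 0.53011115; term = 0.53011115²·(1 − 0.16315460)·282.5/3128 = 0.021238842.
North: Wₕ = 0.46988885; term = 0.46988885²·(1 − 0.17311992)·260/2942 = 0.016134796.
Sum = 0.037373638.
SE = √(0.037373638) = 0.19332.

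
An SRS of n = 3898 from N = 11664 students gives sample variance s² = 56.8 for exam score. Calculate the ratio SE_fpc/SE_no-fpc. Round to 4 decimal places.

0.8160

f = n/N = 3898/11664 = 0.33419067.
SE_no-fpc = √(s²/n) = 0.12071278; SE_fpc = √((1−f)s²/n) = 0.098498176.
Ratio = √(1−f) = 0.81597140.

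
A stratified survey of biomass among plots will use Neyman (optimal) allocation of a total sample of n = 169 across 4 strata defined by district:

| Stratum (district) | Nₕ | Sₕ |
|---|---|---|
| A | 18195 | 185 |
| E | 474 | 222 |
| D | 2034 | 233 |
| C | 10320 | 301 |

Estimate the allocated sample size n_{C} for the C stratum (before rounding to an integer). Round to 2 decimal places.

74.45

Neyman allocation: nₕ = n·NₕSₕ / Σⱼ NⱼSⱼ.
Σ NⱼSⱼ = 18195·185 + 474·222 + 2034·233 + 10320·301 = 7.051545 × 10^6.
n_{C} = 169·10320·301 / (7.051545 × 10^6) = 74.45.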